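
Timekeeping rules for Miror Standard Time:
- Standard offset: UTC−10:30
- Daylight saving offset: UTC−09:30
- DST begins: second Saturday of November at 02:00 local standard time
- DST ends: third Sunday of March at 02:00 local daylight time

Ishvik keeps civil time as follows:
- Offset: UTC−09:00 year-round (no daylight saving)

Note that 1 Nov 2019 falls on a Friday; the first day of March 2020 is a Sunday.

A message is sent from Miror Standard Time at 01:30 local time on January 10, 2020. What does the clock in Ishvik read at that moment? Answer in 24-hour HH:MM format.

02:00

1 November 2019 is a Friday, so the first Saturday is November 2 and the second is November 9.
1 March 2020 is a Sunday, so the first Sunday is March 1 and the third is March 15.
Daylight saving runs 9 November 2019 – 15 March 2020; January 10, 2020 is inside that window, so Miror Standard Time is at UTC−09:30.
01:30 Miror Standard Time + 9h30m = 11:00 UTC.
Ishvik stays on UTC−09:00 all year.
11:00 UTC − 9h = 02:00 Ishvik.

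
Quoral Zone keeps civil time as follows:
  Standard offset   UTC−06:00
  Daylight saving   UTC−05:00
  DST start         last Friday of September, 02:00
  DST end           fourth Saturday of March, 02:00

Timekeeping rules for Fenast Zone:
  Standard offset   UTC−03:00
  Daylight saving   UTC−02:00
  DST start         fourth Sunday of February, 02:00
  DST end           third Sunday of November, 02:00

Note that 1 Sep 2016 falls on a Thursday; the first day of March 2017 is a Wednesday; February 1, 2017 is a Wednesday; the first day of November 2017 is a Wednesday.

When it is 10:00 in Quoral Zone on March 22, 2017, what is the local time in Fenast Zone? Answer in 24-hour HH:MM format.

13:00

1 September 2016 is a Thursday, so Fridays fall on 2, 9, 16, 23, 30; the last is September 30.
1 March 2017 is a Wednesday, so the first Saturday is March 4 and the fourth is March 25.
Daylight saving runs 30 September 2016 – 25 March 2017; March 22, 2017 is inside that window, so Quoral Zone is at UTC−05:00.
10:00 Quoral Zone + 5h = 15:00 UTC.
1 February 2017 is a Wednesday, so the first Sunday is February 5 and the fourth is February 26.
1 November 2017 is a Wednesday, so the first Sunday is November 5 and the third is November 19.
At the standard offset (UTC−03:00), 15:00 UTC − 3h = 12:00 Fenast Zone standard time.
Daylight saving runs 26 February – 19 November; the standard-time date in Fenast Zone, March 22, 2017, is inside that window, so Fenast Zone is at UTC−02:00.
15:00 UTC − 2h = 13:00 Fenast Zone.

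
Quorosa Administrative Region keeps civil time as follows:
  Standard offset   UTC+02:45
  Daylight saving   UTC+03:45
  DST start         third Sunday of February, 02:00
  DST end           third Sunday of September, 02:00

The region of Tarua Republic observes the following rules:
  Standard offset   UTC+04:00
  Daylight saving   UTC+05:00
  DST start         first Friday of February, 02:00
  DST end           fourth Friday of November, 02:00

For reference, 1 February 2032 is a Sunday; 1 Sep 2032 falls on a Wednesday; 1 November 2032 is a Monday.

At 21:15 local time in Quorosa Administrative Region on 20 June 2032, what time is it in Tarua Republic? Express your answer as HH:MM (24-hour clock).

1 February 2032 is a Sunday, so the first Sunday is February 1 and the third is February 15.
1 September 2032 is a Wednesday, so the first Sunday is September 5 and the third is September 19.
Daylight saving runs 15 February – 19 September; 20 June 2032 is inside that window, so Quorosa Administrative Region is at UTC+03:45.
21:15 Quorosa Administrative Region − 3h45m = 17:30 UTC.
1 February 2032 is a Sunday, so the first Friday is February 6.
1 November 2032 is a Monday, so the first Friday is November 5 and the fourth is November 26.
At the standard offset (UTC+04:00), 17:30 UTC + 4h = 21:30 Tarua Republic standard time.
Daylight saving runs 6 February – 26 November; the standard-time date in Tarua Republic, 20 June 2032, is inside that window, so Tarua Republic is at UTC+05:00.
17:30 UTC + 5h = 22:30 Tarua Republic.

22:30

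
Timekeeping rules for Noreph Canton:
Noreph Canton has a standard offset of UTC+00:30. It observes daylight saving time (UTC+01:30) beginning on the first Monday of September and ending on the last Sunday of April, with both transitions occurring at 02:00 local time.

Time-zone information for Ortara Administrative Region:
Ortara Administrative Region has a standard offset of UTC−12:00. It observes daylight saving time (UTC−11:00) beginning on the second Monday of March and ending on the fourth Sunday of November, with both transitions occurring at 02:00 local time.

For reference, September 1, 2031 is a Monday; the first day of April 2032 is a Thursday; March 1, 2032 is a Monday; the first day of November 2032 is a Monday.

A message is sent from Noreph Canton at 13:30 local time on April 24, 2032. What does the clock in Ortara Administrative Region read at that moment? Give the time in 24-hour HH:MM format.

01:00

1 September 2031 is a Monday, so the first Monday is September 1.
1 April 2032 is a Thursday, so Sundays fall on 4, 11, 18, 25; the last is April 25.
April 24, 2032 lies within the daylight-saving period (1 September 2031 – 25 April 2032), so Noreph Canton is on daylight time, UTC+01:30.
13:30 Noreph Canton − 1h30m = 12:00 UTC.
1 March 2032 is a Monday, so the first Monday is March 1 and the second is March 8.
1 November 2032 is a Monday, so the first Sunday is November 7 and the fourth is November 28.
At the standard offset (UTC−12:00), 12:00 UTC − 12h = 00:00 Ortara Administrative Region standard time.
The standard-time date in Ortara Administrative Region, April 24, 2032, lies within the daylight-saving period (8 March – 28 November), so Ortara Administrative Region is on daylight time, UTC−11:00.
12:00 UTC − 11h = 01:00 Ortara Administrative Region.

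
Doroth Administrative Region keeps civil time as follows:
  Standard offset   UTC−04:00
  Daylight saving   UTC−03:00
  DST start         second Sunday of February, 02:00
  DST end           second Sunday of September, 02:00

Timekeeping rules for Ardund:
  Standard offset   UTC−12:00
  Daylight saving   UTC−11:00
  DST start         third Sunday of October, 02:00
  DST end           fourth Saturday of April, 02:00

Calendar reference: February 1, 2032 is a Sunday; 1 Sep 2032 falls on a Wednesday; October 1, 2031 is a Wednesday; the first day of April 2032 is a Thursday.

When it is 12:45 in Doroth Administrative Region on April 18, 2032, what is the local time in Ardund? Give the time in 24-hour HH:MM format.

04:45

1 February 2032 is a Sunday, so the first Sunday is February 1 and the second is February 8.
1 September 2032 is a Wednesday, so the first Sunday is September 5 and the second is September 12.
April 18, 2032 falls between 8 February and 12 September, so daylight saving is in effect and Doroth Administrative Region is at UTC−03:00.
12:45 Doroth Administrative Region + 3h = 15:45 UTC.
1 October 2031 is a Wednesday, so the first Sunday is October 5 and the third is October 19.
1 April 2032 is a Thursday, so the first Saturday is April 3 and the fourth is April 24.
At the standard offset (UTC−12:00), 15:45 UTC − 12h = 03:45 Ardund standard time.
The standard-time date in Ardund, April 18, 2032, falls between 19 October 2031 and 24 April 2032, so daylight saving is in effect and Ardund is at UTC−11:00.
15:45 UTC − 11h = 04:45 Ardund.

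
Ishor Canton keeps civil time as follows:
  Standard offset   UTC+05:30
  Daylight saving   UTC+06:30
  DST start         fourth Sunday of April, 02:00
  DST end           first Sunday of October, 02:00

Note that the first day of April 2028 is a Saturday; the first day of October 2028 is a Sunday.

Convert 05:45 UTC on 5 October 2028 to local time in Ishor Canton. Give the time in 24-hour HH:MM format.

1 April 2028 is a Saturday, so the first Sunday is April 2 and the fourth is April 23.
1 October 2028 is a Sunday, so the first Sunday is October 1.
At the standard offset (UTC+05:30), 05:45 UTC + 5h30m = 11:15 Ishor Canton standard time.
Daylight saving runs 23 April – 1 October; the standard-time date in Ishor Canton, 5 October 2028, is outside that window, so Ishor Canton is on standard time at UTC+05:30.
05:45 UTC + 5h30m = 11:15 local.

11:15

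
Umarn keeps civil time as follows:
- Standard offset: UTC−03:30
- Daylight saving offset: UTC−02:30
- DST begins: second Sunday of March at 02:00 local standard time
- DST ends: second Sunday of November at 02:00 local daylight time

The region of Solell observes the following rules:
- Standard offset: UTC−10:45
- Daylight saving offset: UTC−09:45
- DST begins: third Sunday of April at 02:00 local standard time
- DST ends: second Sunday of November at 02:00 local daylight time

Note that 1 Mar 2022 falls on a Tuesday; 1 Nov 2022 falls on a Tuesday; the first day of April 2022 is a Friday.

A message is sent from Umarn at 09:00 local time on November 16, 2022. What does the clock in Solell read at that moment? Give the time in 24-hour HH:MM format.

01:45

1 March 2022 is a Tuesday, so the first Sunday is March 6 and the second is March 13.
1 November 2022 is a Tuesday, so the first Sunday is November 6 and the second is November 13.
November 16, 2022 is outside the daylight-saving period (13 March – 13 November), so Umarn is on standard time, UTC−03:30.
09:00 Umarn + 3h30m = 12:30 UTC.
1 April 2022 is a Friday, so the first Sunday is April 3 and the third is April 17.
1 November 2022 is a Tuesday, so the first Sunday is November 6 and the second is November 13.
At the standard offset (UTC−10:45), 12:30 UTC − 10h45m = 01:45 Solell standard time.
The standard-time date in Solell, November 16, 2022, is outside the daylight-saving period (17 April – 13 November), so Solell is on standard time, UTC−10:45.
12:30 UTC − 10h45m = 01:45 Solell.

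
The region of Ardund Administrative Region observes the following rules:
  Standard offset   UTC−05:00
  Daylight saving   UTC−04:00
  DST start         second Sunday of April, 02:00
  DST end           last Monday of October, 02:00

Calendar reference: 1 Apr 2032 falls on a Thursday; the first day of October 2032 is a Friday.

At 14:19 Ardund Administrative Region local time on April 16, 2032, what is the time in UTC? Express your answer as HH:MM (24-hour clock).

1 April 2032 is a Thursday, so the first Sunday is April 4 and the second is April 11.
1 October 2032 is a Friday, so Mondays fall on 4, 11, 18, 25; the last is October 25.
Daylight saving runs 11 April – 25 October; April 16, 2032 is inside that window, so Ardund Administrative Region is at UTC−04:00.
14:19 local + 4h = 18:19 UTC.

18:19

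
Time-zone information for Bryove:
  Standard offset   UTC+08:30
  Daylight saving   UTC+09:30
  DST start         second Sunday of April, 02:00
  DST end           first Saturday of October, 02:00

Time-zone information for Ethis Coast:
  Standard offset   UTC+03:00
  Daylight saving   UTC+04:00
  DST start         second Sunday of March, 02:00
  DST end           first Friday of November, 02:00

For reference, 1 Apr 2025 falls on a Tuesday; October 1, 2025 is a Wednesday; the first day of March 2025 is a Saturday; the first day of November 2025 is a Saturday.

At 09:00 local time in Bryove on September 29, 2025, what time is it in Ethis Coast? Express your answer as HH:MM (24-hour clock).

1 April 2025 is a Tuesday, so the first Sunday is April 6 and the second is April 13.
1 October 2025 is a Wednesday, so the first Saturday is October 4.
September 29, 2025 falls between 13 April and 4 October, so daylight saving is in effect and Bryove is at UTC+09:30.
09:00 Bryove − 9h30m = 23:30 UTC (rolling into the previous day, 28 September 2025).
1 March 2025 is a Saturday, so the first Sunday is March 2 and the second is March 9.
1 November 2025 is a Saturday, so the first Friday is November 7.
At the standard offset (UTC+03:00), 23:30 UTC + 3h = 02:30 Ethis Coast standard time (rolling into the next day, 29 September 2025).
The standard-time date in Ethis Coast, September 29, 2025, lies within the daylight-saving period (9 March – 7 November), so Ethis Coast is on daylight time, UTC+04:00.
23:30 UTC + 4h = 03:30 Ethis Coast (rolling into the next day, 29 September 2025).

03:30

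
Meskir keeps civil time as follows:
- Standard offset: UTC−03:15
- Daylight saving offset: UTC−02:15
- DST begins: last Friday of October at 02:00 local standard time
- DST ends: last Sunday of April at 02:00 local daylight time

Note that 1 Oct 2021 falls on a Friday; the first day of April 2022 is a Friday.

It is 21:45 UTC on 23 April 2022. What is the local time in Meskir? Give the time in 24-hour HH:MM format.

19:30

1 October 2021 is a Friday, so Fridays fall on 1, 8, 15, 22, 29; the last is October 29.
1 April 2022 is a Friday, so Sundays fall on 3, 10, 17, 24; the last is April 24.
At the standard offset (UTC−03:15), 21:45 UTC − 3h15m = 18:30 Meskir standard time.
The standard-time date in Meskir, 23 April 2022, falls between 29 October 2021 and 24 April 2022, so daylight saving is in effect and Meskir is at UTC−02:15.
21:45 UTC − 2h15m = 19:30 local.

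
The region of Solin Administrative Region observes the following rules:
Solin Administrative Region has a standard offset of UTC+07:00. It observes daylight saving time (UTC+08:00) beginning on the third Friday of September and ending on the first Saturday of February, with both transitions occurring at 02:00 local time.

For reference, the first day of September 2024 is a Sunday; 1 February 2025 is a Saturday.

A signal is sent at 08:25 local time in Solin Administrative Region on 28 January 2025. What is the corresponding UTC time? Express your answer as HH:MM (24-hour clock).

00:25

1 September 2024 is a Sunday, so the first Friday is September 6 and the third is September 20.
1 February 2025 is a Saturday, so the first Saturday is February 1.
28 January 2025 falls between 20 September 2024 and 1 February 2025, so daylight saving is in effect and Solin Administrative Region is at UTC+08:00.
08:25 local − 8h = 00:25 UTC.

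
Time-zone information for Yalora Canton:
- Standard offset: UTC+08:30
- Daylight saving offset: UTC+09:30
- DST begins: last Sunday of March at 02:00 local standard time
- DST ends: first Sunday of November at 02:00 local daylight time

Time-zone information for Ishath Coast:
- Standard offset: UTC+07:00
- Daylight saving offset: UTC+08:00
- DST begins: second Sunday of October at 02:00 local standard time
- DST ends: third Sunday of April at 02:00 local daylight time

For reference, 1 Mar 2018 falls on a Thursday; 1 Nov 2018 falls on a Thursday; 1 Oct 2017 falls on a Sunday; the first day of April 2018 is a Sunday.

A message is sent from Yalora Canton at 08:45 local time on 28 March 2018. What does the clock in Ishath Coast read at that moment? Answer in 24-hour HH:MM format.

07:15

1 March 2018 is a Thursday, so Sundays fall on 4, 11, 18, 25; the last is March 25.
1 November 2018 is a Thursday, so the first Sunday is November 4.
28 March 2018 falls between 25 March and 4 November, so daylight saving is in effect and Yalora Canton is at UTC+09:30.
08:45 Yalora Canton − 9h30m = 23:15 UTC (rolling into the previous day, 27 March 2018).
1 October 2017 is a Sunday, so the first Sunday is October 1 and the second is October 8.
1 April 2018 is a Sunday, so the first Sunday is April 1 and the third is April 15.
At the standard offset (UTC+07:00), 23:15 UTC + 7h = 06:15 Ishath Coast standard time (rolling into the next day, 28 March 2018).
The standard-time date in Ishath Coast, 28 March 2018, falls between 8 October 2017 and 15 April 2018, so daylight saving is in effect and Ishath Coast is at UTC+08:00.
23:15 UTC + 8h = 07:15 Ishath Coast (rolling into the next day, 28 March 2018).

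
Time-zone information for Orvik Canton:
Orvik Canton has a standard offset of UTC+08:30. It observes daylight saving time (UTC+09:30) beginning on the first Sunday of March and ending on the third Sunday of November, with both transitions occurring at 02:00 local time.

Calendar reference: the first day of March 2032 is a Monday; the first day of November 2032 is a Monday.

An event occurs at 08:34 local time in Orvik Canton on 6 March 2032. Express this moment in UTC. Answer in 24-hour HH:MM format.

1 March 2032 is a Monday, so the first Sunday is March 7.
1 November 2032 is a Monday, so the first Sunday is November 7 and the third is November 21.
Daylight saving runs 7 March – 21 November; 6 March 2032 is outside that window, so Orvik Canton is on standard time at UTC+08:30.
08:34 local − 8h30m = 00:04 UTC.

00:04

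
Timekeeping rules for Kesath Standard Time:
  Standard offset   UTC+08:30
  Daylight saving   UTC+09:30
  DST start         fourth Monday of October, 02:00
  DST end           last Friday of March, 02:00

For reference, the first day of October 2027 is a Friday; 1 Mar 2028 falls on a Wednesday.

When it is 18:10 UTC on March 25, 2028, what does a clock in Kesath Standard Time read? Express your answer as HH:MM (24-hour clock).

1 October 2027 is a Friday, so the first Monday is October 4 and the fourth is October 25.
1 March 2028 is a Wednesday, so Fridays fall on 3, 10, 17, 24, 31; the last is March 31.
At the standard offset (UTC+08:30), 18:10 UTC + 8h30m = 02:40 Kesath Standard Time standard time (rolling into the next day, 26 March 2028).
The standard-time date in Kesath Standard Time, March 26, 2028, lies within the daylight-saving period (25 October 2027 – 31 March 2028), so Kesath Standard Time is on daylight time, UTC+09:30.
18:10 UTC + 9h30m = 03:40 local (rolling into the next day, 26 March 2028).

03:40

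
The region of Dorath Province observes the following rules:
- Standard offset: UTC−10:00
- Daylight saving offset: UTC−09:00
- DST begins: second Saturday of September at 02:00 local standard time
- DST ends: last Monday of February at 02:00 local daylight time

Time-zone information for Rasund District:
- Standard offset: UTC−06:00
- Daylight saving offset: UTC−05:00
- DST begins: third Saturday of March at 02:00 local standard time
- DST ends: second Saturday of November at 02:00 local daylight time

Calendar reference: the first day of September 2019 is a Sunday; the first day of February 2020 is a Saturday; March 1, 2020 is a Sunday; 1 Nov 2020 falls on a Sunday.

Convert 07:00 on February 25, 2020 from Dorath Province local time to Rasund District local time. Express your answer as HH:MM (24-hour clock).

11:00

1 September 2019 is a Sunday, so the first Saturday is September 7 and the second is September 14.
1 February 2020 is a Saturday, so Mondays fall on 3, 10, 17, 24; the last is February 24.
Daylight saving runs 14 September 2019 – 24 February 2020; February 25, 2020 is outside that window, so Dorath Province is on standard time at UTC−10:00.
07:00 Dorath Province + 10h = 17:00 UTC.
1 March 2020 is a Sunday, so the first Saturday is March 7 and the third is March 21.
1 November 2020 is a Sunday, so the first Saturday is November 7 and the second is November 14.
At the standard offset (UTC−06:00), 17:00 UTC − 6h = 11:00 Rasund District standard time.
The standard-time date in Rasund District, February 25, 2020, is outside the daylight-saving period (21 March – 14 November), so Rasund District is on standard time, UTC−06:00.
17:00 UTC − 6h = 11:00 Rasund District.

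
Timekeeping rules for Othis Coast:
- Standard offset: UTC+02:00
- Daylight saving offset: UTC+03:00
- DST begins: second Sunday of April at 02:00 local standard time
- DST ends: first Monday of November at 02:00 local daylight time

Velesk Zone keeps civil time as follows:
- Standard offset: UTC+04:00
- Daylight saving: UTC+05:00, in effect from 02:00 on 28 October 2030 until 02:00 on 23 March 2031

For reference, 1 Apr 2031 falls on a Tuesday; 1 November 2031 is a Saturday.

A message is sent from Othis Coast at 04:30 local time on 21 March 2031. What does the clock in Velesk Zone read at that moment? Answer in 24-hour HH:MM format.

07:30

1 April 2031 is a Tuesday, so the first Sunday is April 6 and the second is April 13.
1 November 2031 is a Saturday, so the first Monday is November 3.
21 March 2031 does not fall between 13 April and 3 November, so daylight saving is not in effect and Othis Coast is at UTC+02:00.
04:30 Othis Coast − 2h = 02:30 UTC.
At the standard offset (UTC+04:00), 02:30 UTC + 4h = 06:30 Velesk Zone standard time.
The standard-time date in Velesk Zone, 21 March 2031, falls between 28 October 2030 and 23 March 2031, so daylight saving is in effect and Velesk Zone is at UTC+05:00.
02:30 UTC + 5h = 07:30 Velesk Zone.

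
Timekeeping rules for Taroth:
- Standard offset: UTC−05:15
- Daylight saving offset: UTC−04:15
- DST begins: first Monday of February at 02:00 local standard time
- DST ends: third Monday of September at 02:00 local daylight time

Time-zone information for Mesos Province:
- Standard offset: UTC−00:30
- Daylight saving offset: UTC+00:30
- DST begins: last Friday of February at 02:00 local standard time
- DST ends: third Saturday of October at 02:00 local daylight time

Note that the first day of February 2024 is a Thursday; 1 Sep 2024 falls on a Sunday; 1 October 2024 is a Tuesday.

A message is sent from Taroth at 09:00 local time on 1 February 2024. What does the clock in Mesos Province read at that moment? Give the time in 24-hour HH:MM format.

13:45

1 February 2024 is a Thursday, so the first Monday is February 5.
1 September 2024 is a Sunday, so the first Monday is September 2 and the third is September 16.
1 February 2024 does not fall between 5 February and 16 September, so daylight saving is not in effect and Taroth is at UTC−05:15.
09:00 Taroth + 5h15m = 14:15 UTC.
1 February 2024 is a Thursday, so Fridays fall on 2, 9, 16, 23; the last is February 23.
1 October 2024 is a Tuesday, so the first Saturday is October 5 and the third is October 19.
At the standard offset (UTC−00:30), 14:15 UTC − 0h30m = 13:45 Mesos Province standard time.
The standard-time date in Mesos Province, 1 February 2024, does not fall between 23 February and 19 October, so daylight saving is not in effect and Mesos Province is at UTC−00:30.
14:15 UTC − 0h30m = 13:45 Mesos Province.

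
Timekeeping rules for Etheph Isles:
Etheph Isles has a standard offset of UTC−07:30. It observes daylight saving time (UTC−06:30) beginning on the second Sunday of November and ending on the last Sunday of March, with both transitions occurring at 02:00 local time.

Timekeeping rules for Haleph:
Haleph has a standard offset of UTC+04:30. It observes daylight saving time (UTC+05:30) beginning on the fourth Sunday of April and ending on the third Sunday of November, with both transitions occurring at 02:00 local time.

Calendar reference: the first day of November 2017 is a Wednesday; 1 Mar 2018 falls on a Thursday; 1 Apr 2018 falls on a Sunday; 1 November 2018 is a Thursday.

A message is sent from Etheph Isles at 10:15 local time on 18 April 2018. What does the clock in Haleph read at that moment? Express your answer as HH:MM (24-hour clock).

1 November 2017 is a Wednesday, so the first Sunday is November 5 and the second is November 12.
1 March 2018 is a Thursday, so Sundays fall on 4, 11, 18, 25; the last is March 25.
Daylight saving runs 12 November 2017 – 25 March 2018; 18 April 2018 is outside that window, so Etheph Isles is on standard time at UTC−07:30.
10:15 Etheph Isles + 7h30m = 17:45 UTC.
1 April 2018 is a Sunday, so the first Sunday is April 1 and the fourth is April 22.
1 November 2018 is a Thursday, so the first Sunday is November 4 and the third is November 18.
At the standard offset (UTC+04:30), 17:45 UTC + 4h30m = 22:15 Haleph standard time.
Daylight saving runs 22 April – 18 November; the standard-time date in Haleph, 18 April 2018, is outside that window, so Haleph is on standard time at UTC+04:30.
17:45 UTC + 4h30m = 22:15 Haleph.

22:15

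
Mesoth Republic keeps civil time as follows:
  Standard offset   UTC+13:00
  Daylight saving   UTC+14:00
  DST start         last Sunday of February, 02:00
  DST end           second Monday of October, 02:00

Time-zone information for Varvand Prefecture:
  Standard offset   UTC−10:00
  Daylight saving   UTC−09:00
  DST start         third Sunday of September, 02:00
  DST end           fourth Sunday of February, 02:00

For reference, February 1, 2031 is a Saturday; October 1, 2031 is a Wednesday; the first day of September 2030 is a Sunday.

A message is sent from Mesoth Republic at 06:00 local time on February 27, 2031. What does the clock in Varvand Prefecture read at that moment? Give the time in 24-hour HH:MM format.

06:00

1 February 2031 is a Saturday, so Sundays fall on 2, 9, 16, 23; the last is February 23.
1 October 2031 is a Wednesday, so the first Monday is October 6 and the second is October 13.
February 27, 2031 lies within the daylight-saving period (23 February – 13 October), so Mesoth Republic is on daylight time, UTC+14:00.
06:00 Mesoth Republic − 14h = 16:00 UTC (rolling into the previous day, 26 February 2031).
1 September 2030 is a Sunday, so the first Sunday is September 1 and the third is September 15.
1 February 2031 is a Saturday, so the first Sunday is February 2 and the fourth is February 23.
At the standard offset (UTC−10:00), 16:00 UTC − 10h = 06:00 Varvand Prefecture standard time.
The standard-time date in Varvand Prefecture, February 26, 2031, does not fall between 15 September 2030 and 23 February 2031, so daylight saving is not in effect and Varvand Prefecture is at UTC−10:00.
16:00 UTC − 10h = 06:00 Varvand Prefecture.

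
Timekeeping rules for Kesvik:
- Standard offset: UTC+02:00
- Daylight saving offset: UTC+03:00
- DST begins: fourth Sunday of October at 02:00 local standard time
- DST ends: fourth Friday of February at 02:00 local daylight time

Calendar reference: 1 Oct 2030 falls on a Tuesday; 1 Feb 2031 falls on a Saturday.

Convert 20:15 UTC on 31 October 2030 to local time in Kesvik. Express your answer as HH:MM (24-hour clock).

23:15

1 October 2030 is a Tuesday, so the first Sunday is October 6 and the fourth is October 27.
1 February 2031 is a Saturday, so the first Friday is February 7 and the fourth is February 28.
At the standard offset (UTC+02:00), 20:15 UTC + 2h = 22:15 Kesvik standard time.
The standard-time date in Kesvik, 31 October 2030, lies within the daylight-saving period (27 October 2030 – 28 February 2031), so Kesvik is on daylight time, UTC+03:00.
20:15 UTC + 3h = 23:15 local.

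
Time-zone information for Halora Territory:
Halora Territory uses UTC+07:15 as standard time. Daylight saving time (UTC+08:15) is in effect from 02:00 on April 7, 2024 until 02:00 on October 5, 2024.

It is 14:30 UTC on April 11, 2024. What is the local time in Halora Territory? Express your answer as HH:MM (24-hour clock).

At the standard offset (UTC+07:15), 14:30 UTC + 7h15m = 21:45 Halora Territory standard time.
Daylight saving runs 7 April – 5 October; the standard-time date in Halora Territory, April 11, 2024, is inside that window, so Halora Territory is at UTC+08:15.
14:30 UTC + 8h15m = 22:45 local.

22:45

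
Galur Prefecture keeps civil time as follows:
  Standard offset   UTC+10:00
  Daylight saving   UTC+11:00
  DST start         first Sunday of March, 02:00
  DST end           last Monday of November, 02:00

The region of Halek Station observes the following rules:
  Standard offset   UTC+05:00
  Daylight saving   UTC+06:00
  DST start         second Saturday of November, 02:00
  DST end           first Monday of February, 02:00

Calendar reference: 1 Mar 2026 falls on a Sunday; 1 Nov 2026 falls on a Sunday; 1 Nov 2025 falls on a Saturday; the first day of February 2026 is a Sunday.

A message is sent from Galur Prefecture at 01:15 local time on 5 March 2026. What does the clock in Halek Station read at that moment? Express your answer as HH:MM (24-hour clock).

1 March 2026 is a Sunday, so the first Sunday is March 1.
1 November 2026 is a Sunday, so Mondays fall on 2, 9, 16, 23, 30; the last is November 30.
5 March 2026 lies within the daylight-saving period (1 March – 30 November), so Galur Prefecture is on daylight time, UTC+11:00.
01:15 Galur Prefecture − 11h = 14:15 UTC (rolling into the previous day, 4 March 2026).
1 November 2025 is a Saturday, so the first Saturday is November 1 and the second is November 8.
1 February 2026 is a Sunday, so the first Monday is February 2.
At the standard offset (UTC+05:00), 14:15 UTC + 5h = 19:15 Halek Station standard time.
Daylight saving runs 8 November 2025 – 2 February 2026; the standard-time date in Halek Station, 4 March 2026, is outside that window, so Halek Station is on standard time at UTC+05:00.
14:15 UTC + 5h = 19:15 Halek Station.

19:15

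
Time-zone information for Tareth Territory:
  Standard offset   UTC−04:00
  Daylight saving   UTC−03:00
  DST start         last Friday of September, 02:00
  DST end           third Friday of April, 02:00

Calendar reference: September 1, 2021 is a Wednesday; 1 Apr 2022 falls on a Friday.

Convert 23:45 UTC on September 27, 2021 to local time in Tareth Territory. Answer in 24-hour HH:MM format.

1 September 2021 is a Wednesday, so Fridays fall on 3, 10, 17, 24; the last is September 24.
1 April 2022 is a Friday, so the first Friday is April 1 and the third is April 15.
At the standard offset (UTC−04:00), 23:45 UTC − 4h = 19:45 Tareth Territory standard time.
The standard-time date in Tareth Territory, September 27, 2021, lies within the daylight-saving period (24 September 2021 – 15 April 2022), so Tareth Territory is on daylight time, UTC−03:00.
23:45 UTC − 3h = 20:45 local.

20:45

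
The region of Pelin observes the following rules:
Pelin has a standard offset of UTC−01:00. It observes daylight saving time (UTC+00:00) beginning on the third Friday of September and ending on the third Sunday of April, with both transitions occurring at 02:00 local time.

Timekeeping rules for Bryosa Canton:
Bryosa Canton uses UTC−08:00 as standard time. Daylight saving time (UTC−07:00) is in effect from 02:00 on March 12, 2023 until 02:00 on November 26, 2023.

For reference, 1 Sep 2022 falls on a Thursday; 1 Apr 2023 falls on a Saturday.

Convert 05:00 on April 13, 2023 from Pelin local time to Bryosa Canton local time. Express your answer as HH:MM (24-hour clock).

22:00

1 September 2022 is a Thursday, so the first Friday is September 2 and the third is September 16.
1 April 2023 is a Saturday, so the first Sunday is April 2 and the third is April 16.
April 13, 2023 lies within the daylight-saving period (16 September 2022 – 16 April 2023), so Pelin is on daylight time, UTC+00:00.
05:00 Pelin − 0h = 05:00 UTC.
At the standard offset (UTC−08:00), 05:00 UTC − 8h = 21:00 Bryosa Canton standard time (rolling into the previous day, 12 April 2023).
Daylight saving runs 12 March – 26 November; the standard-time date in Bryosa Canton, April 12, 2023, is inside that window, so Bryosa Canton is at UTC−07:00.
05:00 UTC − 7h = 22:00 Bryosa Canton (rolling into the previous day, 12 April 2023).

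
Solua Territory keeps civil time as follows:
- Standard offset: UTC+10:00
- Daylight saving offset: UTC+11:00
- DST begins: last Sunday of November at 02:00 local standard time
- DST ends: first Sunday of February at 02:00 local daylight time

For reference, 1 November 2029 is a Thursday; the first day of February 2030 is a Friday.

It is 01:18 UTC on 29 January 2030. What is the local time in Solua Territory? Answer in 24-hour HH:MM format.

12:18

1 November 2029 is a Thursday, so Sundays fall on 4, 11, 18, 25; the last is November 25.
1 February 2030 is a Friday, so the first Sunday is February 3.
At the standard offset (UTC+10:00), 01:18 UTC + 10h = 11:18 Solua Territory standard time.
The standard-time date in Solua Territory, 29 January 2030, lies within the daylight-saving period (25 November 2029 – 3 February 2030), so Solua Territory is on daylight time, UTC+11:00.
01:18 UTC + 11h = 12:18 local.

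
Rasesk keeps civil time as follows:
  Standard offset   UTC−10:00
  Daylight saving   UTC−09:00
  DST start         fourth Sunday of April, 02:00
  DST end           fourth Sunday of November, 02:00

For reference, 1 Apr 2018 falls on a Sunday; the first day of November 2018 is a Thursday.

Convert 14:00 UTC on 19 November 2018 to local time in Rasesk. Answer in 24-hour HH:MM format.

1 April 2018 is a Sunday, so the first Sunday is April 1 and the fourth is April 22.
1 November 2018 is a Thursday, so the first Sunday is November 4 and the fourth is November 25.
At the standard offset (UTC−10:00), 14:00 UTC − 10h = 04:00 Rasesk standard time.
The standard-time date in Rasesk, 19 November 2018, falls between 22 April and 25 November, so daylight saving is in effect and Rasesk is at UTC−09:00.
14:00 UTC − 9h = 05:00 local.

05:00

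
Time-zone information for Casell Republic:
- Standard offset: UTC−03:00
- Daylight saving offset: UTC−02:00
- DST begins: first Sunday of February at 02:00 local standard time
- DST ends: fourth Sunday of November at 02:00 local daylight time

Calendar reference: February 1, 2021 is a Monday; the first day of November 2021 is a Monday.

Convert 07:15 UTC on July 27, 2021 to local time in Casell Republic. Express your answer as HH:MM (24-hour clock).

05:15

1 February 2021 is a Monday, so the first Sunday is February 7.
1 November 2021 is a Monday, so the first Sunday is November 7 and the fourth is November 28.
At the standard offset (UTC−03:00), 07:15 UTC − 3h = 04:15 Casell Republic standard time.
The standard-time date in Casell Republic, July 27, 2021, lies within the daylight-saving period (7 February – 28 November), so Casell Republic is on daylight time, UTC−02:00.
07:15 UTC − 2h = 05:15 local.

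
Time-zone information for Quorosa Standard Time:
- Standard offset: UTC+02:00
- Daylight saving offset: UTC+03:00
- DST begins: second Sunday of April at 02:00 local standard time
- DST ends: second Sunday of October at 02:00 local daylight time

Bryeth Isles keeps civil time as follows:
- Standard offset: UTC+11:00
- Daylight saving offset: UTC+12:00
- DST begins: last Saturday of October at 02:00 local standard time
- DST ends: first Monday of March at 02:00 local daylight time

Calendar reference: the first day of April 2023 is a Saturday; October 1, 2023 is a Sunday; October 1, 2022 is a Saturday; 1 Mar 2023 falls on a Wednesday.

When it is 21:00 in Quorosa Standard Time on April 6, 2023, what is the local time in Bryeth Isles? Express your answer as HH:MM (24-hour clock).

1 April 2023 is a Saturday, so the first Sunday is April 2 and the second is April 9.
1 October 2023 is a Sunday, so the first Sunday is October 1 and the second is October 8.
April 6, 2023 does not fall between 9 April and 8 October, so daylight saving is not in effect and Quorosa Standard Time is at UTC+02:00.
21:00 Quorosa Standard Time − 2h = 19:00 UTC.
1 October 2022 is a Saturday, so Saturdays fall on 1, 8, 15, 22, 29; the last is October 29.
1 March 2023 is a Wednesday, so the first Monday is March 6.
At the standard offset (UTC+11:00), 19:00 UTC + 11h = 06:00 Bryeth Isles standard time (rolling into the next day, 7 April 2023).
The standard-time date in Bryeth Isles, April 7, 2023, does not fall between 29 October 2022 and 6 March 2023, so daylight saving is not in effect and Bryeth Isles is at UTC+11:00.
19:00 UTC + 11h = 06:00 Bryeth Isles (rolling into the next day, 7 April 2023).

06:00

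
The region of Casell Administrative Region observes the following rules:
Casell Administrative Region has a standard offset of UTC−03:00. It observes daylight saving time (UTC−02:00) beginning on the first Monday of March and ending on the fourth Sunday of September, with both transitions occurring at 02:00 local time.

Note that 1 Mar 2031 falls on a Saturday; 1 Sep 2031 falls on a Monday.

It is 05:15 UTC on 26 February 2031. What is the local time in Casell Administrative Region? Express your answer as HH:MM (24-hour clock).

02:15

1 March 2031 is a Saturday, so the first Monday is March 3.
1 September 2031 is a Monday, so the first Sunday is September 7 and the fourth is September 28.
At the standard offset (UTC−03:00), 05:15 UTC − 3h = 02:15 Casell Administrative Region standard time.
The standard-time date in Casell Administrative Region, 26 February 2031, is outside the daylight-saving period (3 March – 28 September), so Casell Administrative Region is on standard time, UTC−03:00.
05:15 UTC − 3h = 02:15 local.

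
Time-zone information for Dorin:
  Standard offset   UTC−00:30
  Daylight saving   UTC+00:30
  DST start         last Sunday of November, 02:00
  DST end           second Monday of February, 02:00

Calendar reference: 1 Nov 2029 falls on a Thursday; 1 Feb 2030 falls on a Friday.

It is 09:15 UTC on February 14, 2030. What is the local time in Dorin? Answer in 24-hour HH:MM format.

1 November 2029 is a Thursday, so Sundays fall on 4, 11, 18, 25; the last is November 25.
1 February 2030 is a Friday, so the first Monday is February 4 and the second is February 11.
At the standard offset (UTC−00:30), 09:15 UTC − 0h30m = 08:45 Dorin standard time.
The standard-time date in Dorin, February 14, 2030, is outside the daylight-saving period (25 November 2029 – 11 February 2030), so Dorin is on standard time, UTC−00:30.
09:15 UTC − 0h30m = 08:45 local.

08:45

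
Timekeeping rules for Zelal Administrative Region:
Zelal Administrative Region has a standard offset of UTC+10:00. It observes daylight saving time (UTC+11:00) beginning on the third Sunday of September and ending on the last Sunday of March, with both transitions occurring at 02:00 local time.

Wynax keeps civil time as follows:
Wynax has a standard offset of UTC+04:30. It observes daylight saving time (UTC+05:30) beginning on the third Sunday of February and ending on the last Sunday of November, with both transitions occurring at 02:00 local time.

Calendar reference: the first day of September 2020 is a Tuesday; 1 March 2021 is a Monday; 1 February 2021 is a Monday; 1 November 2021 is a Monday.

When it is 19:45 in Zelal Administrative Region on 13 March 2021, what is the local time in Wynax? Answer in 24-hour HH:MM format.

1 September 2020 is a Tuesday, so the first Sunday is September 6 and the third is September 20.
1 March 2021 is a Monday, so Sundays fall on 7, 14, 21, 28; the last is March 28.
13 March 2021 falls between 20 September 2020 and 28 March 2021, so daylight saving is in effect and Zelal Administrative Region is at UTC+11:00.
19:45 Zelal Administrative Region − 11h = 08:45 UTC.
1 February 2021 is a Monday, so the first Sunday is February 7 and the third is February 21.
1 November 2021 is a Monday, so Sundays fall on 7, 14, 21, 28; the last is November 28.
At the standard offset (UTC+04:30), 08:45 UTC + 4h30m = 13:15 Wynax standard time.
Daylight saving runs 21 February – 28 November; the standard-time date in Wynax, 13 March 2021, is inside that window, so Wynax is at UTC+05:30.
08:45 UTC + 5h30m = 14:15 Wynax.

14:15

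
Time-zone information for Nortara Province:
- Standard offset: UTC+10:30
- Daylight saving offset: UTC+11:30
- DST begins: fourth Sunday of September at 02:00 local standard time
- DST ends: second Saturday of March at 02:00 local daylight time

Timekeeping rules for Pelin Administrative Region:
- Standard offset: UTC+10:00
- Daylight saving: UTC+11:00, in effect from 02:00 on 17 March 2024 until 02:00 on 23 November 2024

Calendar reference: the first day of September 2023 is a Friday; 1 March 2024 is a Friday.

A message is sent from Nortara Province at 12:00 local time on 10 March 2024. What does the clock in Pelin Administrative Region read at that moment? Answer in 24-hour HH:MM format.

1 September 2023 is a Friday, so the first Sunday is September 3 and the fourth is September 24.
1 March 2024 is a Friday, so the first Saturday is March 2 and the second is March 9.
Daylight saving runs 24 September 2023 – 9 March 2024; 10 March 2024 is outside that window, so Nortara Province is on standard time at UTC+10:30.
12:00 Nortara Province − 10h30m = 01:30 UTC.
At the standard offset (UTC+10:00), 01:30 UTC + 10h = 11:30 Pelin Administrative Region standard time.
The standard-time date in Pelin Administrative Region, 10 March 2024, is outside the daylight-saving period (17 March – 23 November), so Pelin Administrative Region is on standard time, UTC+10:00.
01:30 UTC + 10h = 11:30 Pelin Administrative Region.

11:30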